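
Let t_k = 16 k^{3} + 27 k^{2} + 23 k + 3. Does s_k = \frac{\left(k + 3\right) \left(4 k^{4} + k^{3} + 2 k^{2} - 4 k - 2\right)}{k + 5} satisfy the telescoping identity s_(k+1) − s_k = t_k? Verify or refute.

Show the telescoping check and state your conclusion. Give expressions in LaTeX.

Invalid: residual \frac{2 \left(- 12 k^{4} - 106 k^{3} - 156 k^{2} - 122 k - 17\right)}{k^{2} + 11 k + 30} ≠ 0.

s_(k+1) = (4*k**5 + 33*k**4 + 97*k**3 + 135*k**2 + 77*k + 4)/(k + 6)
s_(k+1) − s_k = (16*k**5 + 179*k**4 + 588*k**3 + 754*k**2 + 479*k + 56)/(k**2 + 11*k + 30)
(s_(k+1) − s_k) − t_k = 2*(-12*k**4 - 106*k**3 - 156*k**2 - 122*k - 17)/(k**2 + 11*k + 30)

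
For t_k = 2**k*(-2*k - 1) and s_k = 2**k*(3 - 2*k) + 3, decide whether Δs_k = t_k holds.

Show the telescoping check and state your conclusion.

valid (s_(k+1) − s_k reduces to t_k)

s_(k+1) = 2**(k + 1)*(1 - 2*k) + 3
s_(k+1) − s_k = 2**k*(-2*k - 1)
(s_(k+1) − s_k) − t_k = 0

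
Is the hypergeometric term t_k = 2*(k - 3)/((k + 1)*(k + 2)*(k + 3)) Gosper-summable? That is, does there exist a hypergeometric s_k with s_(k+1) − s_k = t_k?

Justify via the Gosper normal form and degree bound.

r(k) = (k - 2)*(k + 1)/((k - 3)*(k + 4)) after simplifying.
A = k + 1, B = k + 4, C = k - 3.
Key eq: (k + 1)·f(k+1) = (k + 3)·f(k) + (k - 3).
From deg A=1, deg B=1, deg C=1: d=2.
Solving with deg f ≤ 2: f(k) = -k*(k + 5)/2.
Then R = B(k−1)f/C = -k*(k + 3)*(k + 5)/(2*(k - 3)), so s_k = R(k)·t_k = k*(-k - 5)/((k + 1)*(k + 2)).
Verify: 2*(k - 3)/(k**3 + 6*k**2 + 11*k + 6) matches t_k.

Yes. s_k = k*(-k - 5)/((k + 1)*(k + 2)).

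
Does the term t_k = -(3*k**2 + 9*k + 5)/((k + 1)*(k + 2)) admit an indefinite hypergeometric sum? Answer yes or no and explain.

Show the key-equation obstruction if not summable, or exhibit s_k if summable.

Yes. s_k = k*(-3*k - 2)/(k + 1).

r(k) = (k + 1)*(9*k + 3*(k + 1)**2 + 14)/((k + 3)*(3*k**2 + 9*k + 5)) after simplifying.
Normal form (A,B,C) = (k + 1, k + 3, k**2 + 3*k + 5/3).
f must satisfy (k + 1)·f(k+1) − (k + 2)·f(k) = k**2 + 3*k + 5/3.
From deg A=1, deg B=1, deg C=2: d=2.
Coefficient equations give f(k) = k*(3*k + 2)/3.
Then R = B(k−1)f/C = k*(k + 2)*(3*k + 2)/(3*k**2 + 9*k + 5), so s_k = R(k)·t_k = k*(-3*k - 2)/(k + 1).
Verify: (-3*k**2 - 9*k - 5)/(k**2 + 3*k + 2) matches t_k.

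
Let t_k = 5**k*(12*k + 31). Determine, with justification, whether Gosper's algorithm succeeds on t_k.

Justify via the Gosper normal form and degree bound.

The ratio is 5*(12*k + 43)/(12*k + 31).
A = 5, B = 1, C = k + 31/12.
Solve (5)·f(k+1) − (1)·f(k) = k + 31/12.
d = 1 from the (0,0,1) case.
Solve for f: f(k) = (3*k + 4)/12 (degree 1 ≤ 1).
Then R = B(k−1)f/C = (3*k + 4)/(12*k + 31), so s_k = R(k)·t_k = 5**k*(3*k + 4).
Verify: 5**k*(12*k + 31) matches t_k.

Yes. s_k = 5**k*(3*k + 4).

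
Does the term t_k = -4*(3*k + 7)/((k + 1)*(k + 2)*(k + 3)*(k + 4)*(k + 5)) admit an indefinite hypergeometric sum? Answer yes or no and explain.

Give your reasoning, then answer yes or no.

Yes. s_k = k*(-k**2 - 8*k - 19)/(3*(k**3 + 8*k**2 + 19*k + 12)).

r(k) = (k + 1)*(3*k + 10)/((k + 6)*(3*k + 7)) after simplifying.
So A=k + 1 and B=k + 6, with C=k + 7/3.
f must satisfy (k + 1)·f(k+1) − (k + 5)·f(k) = k + 7/3.
deg f ≤ 4 (via 1,1,1).
Solve for f: f(k) = k*(k + 2)*(k**2 + 8*k + 19)/36 (degree 4 ≤ 4).
So s_k = (B(k−1)f/C)·t_k = (k*(k + 2)*(k + 5)*(k**2 + 8*k + 19)/(12*(3*k + 7)))·t_k = k*(-k**2 - 8*k - 19)/(3*(k**3 + 8*k**2 + 19*k + 12)).
Δs = 4*(-3*k - 7)/(k**5 + 15*k**4 + 85*k**3 + 225*k**2 + 274*k + 120), as required.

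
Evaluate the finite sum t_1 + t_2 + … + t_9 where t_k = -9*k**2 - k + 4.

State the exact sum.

Σ = -2574

Compute t_(k+1)/t_k: get (k + 9*(k + 1)**2 - 3)/(9*k**2 + k - 4).
Take A(k)=1, B(k)=1, C(k)=k**2 + k/9 - 4/9.
Key eq: (1)·f(k+1) = (1)·f(k) + (k**2 + k/9 - 4/9).
d = 3 from the (0,0,2) case.
Match coefficients ⇒ f(k) = k*(3*k**2 - 4*k - 3)/9.
So s_k = (B(k−1)f/C)·t_k = (k*(3*k**2 - 4*k - 3)/(9*k**2 + k - 4))·t_k = k*(-3*k**2 + 4*k + 3).
Verify: -9*k**2 - k + 4 matches t_k.
Telescoping: Σ = s_(10) − s_(1) = -2570 − (4) = -2574.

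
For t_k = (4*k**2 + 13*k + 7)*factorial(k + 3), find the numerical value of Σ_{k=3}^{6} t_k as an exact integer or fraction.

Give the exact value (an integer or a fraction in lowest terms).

Σ = 90713520

Step 1: r(k) = (k + 4)*(13*k + 4*(k + 1)**2 + 20)/(4*k**2 + 13*k + 7).
Gosper form: A/B · C(k+1)/C(k) with A=k + 4, B=1, C=k**2 + 13*k/4 + 7/4.
f must satisfy (k + 4)·f(k+1) − (1)·f(k) = k**2 + 13*k/4 + 7/4.
d = 1 from the (1,0,2) case.
Solving with deg f ≤ 1: f(k) = (4*k - 3)/4.
Then R = B(k−1)f/C = (4*k - 3)/(4*k**2 + 13*k + 7), so s_k = R(k)·t_k = (4*k - 3)*factorial(k + 3).
Check: Δs_k = (4*k**2 + 13*k + 7)*factorial(k + 3). ✓
Telescoping: Σ = s_(7) − s_(3) = 90720000 − (6480) = 90713520.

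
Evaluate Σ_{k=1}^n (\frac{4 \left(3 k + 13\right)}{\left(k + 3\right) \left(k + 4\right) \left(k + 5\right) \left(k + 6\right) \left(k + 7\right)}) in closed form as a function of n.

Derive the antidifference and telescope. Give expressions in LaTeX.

S(n) = \frac{n \left(n^{2} + 17 n + 94\right)}{42 \left(n^{3} + 17 n^{2} + 94 n + 168\right)}

r(k) = (k + 3)*(3*k + 16)/((k + 8)*(3*k + 13)) after simplifying.
Gosper form: A/B · C(k+1)/C(k) with A=k + 3, B=k + 8, C=k + 13/3.
f must satisfy (k + 3)·f(k+1) − (k + 7)·f(k) = k + 13/3.
From deg A=1, deg B=1, deg C=1: d=4.
Solving with deg f ≤ 4: f(k) = k*(k + 4)*(k**2 + 14*k + 63)/270.
Then R = B(k−1)f/C = k*(k + 4)*(k + 7)*(k**2 + 14*k + 63)/(90*(3*k + 13)), so s_k = R(k)·t_k = 2*k*(k**2 + 14*k + 63)/(45*(k**3 + 14*k**2 + 63*k + 90)).
s_(k+1) − s_k = 4*(3*k + 13)/(k**5 + 25*k**4 + 245*k**3 + 1175*k**2 + 2754*k + 2520) = t_k.
Evaluate: s_(n+1) = 2*(n**3 + 17*n**2 + 94*n + 78)/(45*(n**3 + 17*n**2 + 94*n + 168)); subtract s_(1) = 13/630 ⇒ S(n) = n*(n**2 + 17*n + 94)/(42*(n**3 + 17*n**2 + 94*n + 168)).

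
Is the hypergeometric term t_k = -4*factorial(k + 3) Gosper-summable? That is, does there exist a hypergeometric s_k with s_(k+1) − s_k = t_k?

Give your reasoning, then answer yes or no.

Step 1: r(k) = k + 4.
A = k + 4, B = 1, C = 1.
Solve (k + 4)·f(k+1) − (1)·f(k) = 1.
Bound: deg f ≤ -1.
deg f ≤ -1 is impossible — no certificate.

No; the degree bound rules out any f.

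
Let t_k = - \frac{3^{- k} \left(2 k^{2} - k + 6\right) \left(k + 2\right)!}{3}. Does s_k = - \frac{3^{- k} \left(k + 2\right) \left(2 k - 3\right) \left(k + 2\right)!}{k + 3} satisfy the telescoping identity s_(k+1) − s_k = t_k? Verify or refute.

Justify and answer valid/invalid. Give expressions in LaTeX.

s_(k+1) = -(k + 3)*(2*k - 1)*factorial(k + 3)/(3*3**k*(k + 4))
s_(k+1) − s_k = -(2*k**4 + 11*k**3 + 18*k**2 + 33*k + 45)*factorial(k + 2)/(3*3**k*(k + 3)*(k + 4))
(s_(k+1) − s_k) − t_k = (2*k**3 + 5*k**2 - 3*k + 27)*factorial(k + 2)/(3*3**k*(k + 3)*(k + 4))

Invalid: residual \frac{3^{- k} \left(2 k^{3} + 5 k^{2} - 3 k + 27\right) \left(k + 2\right)!}{3 \left(k + 3\right) \left(k + 4\right)} ≠ 0.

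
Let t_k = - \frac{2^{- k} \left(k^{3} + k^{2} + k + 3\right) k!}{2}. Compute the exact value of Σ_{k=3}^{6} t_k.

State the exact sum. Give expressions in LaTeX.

Σ = -14763/8

r(k) = (k + 1)*(k + (k + 1)**3 + (k + 1)**2 + 4)/(2*(k**3 + k**2 + k + 3)) after simplifying.
Factor: A=k/2 + 1/2; B=1; C=k**3 + k**2 + k + 3.
Set up (k/2 + 1/2)·f(k+1) − (1)·f(k) − (k**3 + k**2 + k + 3) = 0.
Degrees (1,0,3) ⇒ d ≤ 2.
Solve for f: f(k) = 2*(k**2 - 2) (degree 2 ≤ 2).
Certificate R = B(k−1)f/C = 2*(k**2 - 2)/(k**3 + k**2 + k + 3) gives s_k = -(k**2 - 2)*factorial(k)/2**k.
Δs = -(k**3 + k**2 + k + 3)*factorial(k)/(2*2**k), as required.
Σ_(k=3)^(6) t_k = s_(7) − s_(3) = -14805/8 − (-21/4) = -14763/8.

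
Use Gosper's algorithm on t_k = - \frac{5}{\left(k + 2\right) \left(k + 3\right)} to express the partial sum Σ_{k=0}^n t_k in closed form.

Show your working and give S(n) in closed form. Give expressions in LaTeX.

r(k) = (k + 2)/(k + 4) after simplifying.
Take A(k)=k + 2, B(k)=k + 4, C(k)=1.
f must satisfy (k + 2)·f(k+1) − (k + 3)·f(k) = 1.
Degrees (1,1,0) ⇒ d ≤ 1.
Solving with deg f ≤ 1: f(k) = k/2.
Get s_k = R·t_k = -5*k/(2*k + 4) with R(k) = B(k−1)f(k)/C(k) = k*(k + 3)/2.
Check: Δs_k = -5/(k**2 + 5*k + 6). ✓
Σ_(k=0)^n t_k = s_(n+1) − s_(0) = (5*(-n - 1)/(2*(n + 3))) − (0), i.e. 5*(-n - 1)/(2*(n + 3)).

S(n) = \frac{5 \left(- n - 1\right)}{2 \left(n + 3\right)}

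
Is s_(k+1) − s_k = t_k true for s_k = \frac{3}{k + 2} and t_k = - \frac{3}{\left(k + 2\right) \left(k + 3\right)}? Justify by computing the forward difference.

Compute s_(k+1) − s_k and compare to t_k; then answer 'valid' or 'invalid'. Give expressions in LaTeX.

s_(k+1) = 3/(k + 3)
s_(k+1) − s_k = -3/((k + 2)*(k + 3))
(s_(k+1) − s_k) − t_k = 0

Valid — Δs_k = t_k.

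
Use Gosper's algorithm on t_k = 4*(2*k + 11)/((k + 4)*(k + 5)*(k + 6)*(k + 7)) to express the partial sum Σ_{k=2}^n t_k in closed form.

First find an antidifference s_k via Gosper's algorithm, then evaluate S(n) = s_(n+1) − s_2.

Compute t_(k+1)/t_k: get (k + 4)*(2*k + 13)/((k + 8)*(2*k + 11)).
Take A(k)=k + 4, B(k)=k + 8, C(k)=k + 11/2.
Need (k + 4)·f(k+1) − (k + 7)·f(k) = k + 11/2.
Bound: deg f ≤ 3.
Solve for f: f(k) = k*(k + 5)*(k + 10)/48 (degree 3 ≤ 3).
R(k) = B(k−1)·f(k)/C(k) = k*(k + 5)*(k + 7)*(k + 10)/(24*(2*k + 11)); s_k = R·t_k = k*(k + 10)/(6*(k**2 + 10*k + 24)).
Verify: 4*(2*k + 11)/(k**4 + 22*k**3 + 179*k**2 + 638*k + 840) matches t_k.
Σ_(k=2)^n t_k = s_(n+1) − s_(2) = ((n**2 + 12*n + 11)/(6*(n**2 + 12*n + 35))) − (1/12), i.e. (n**2 + 12*n - 13)/(12*(n**2 + 12*n + 35)).

S(n) = (n**2 + 12*n - 13)/(12*(n**2 + 12*n + 35))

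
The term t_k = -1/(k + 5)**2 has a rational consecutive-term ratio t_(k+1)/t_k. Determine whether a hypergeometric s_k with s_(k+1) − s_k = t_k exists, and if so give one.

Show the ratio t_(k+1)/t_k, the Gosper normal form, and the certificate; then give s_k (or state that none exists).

none (Gosper's algorithm certifies no s_k)

The ratio is (k + 5)**2/(k + 6)**2.
Take A(k)=k**2 + 10*k + 25, B(k)=k**2 + 12*k + 36, C(k)=1.
Key eq: (k**2 + 10*k + 25)·f(k+1) = (k**2 + 10*k + 25)·f(k) + (1).
d = 0 from the (2,2,0) case.
Put f(k) = c0: A·f(k+1) − B(k−1)·f(k) − C = -1; need -1 = 0 — inconsistent ⇒ no f, not summable.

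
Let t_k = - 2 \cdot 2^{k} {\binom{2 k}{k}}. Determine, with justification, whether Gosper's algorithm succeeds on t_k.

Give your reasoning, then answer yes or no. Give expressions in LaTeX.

Ratio r(k) = 4*(2*k + 1)/(k + 1).
Factor: A=8*k + 4; B=k + 1; C=1.
Need (8*k + 4)·f(k+1) − (k)·f(k) = 1.
d = -1 from the (1,1,0) case.
Negative degree bound (-1): no f exists, t_k not Gosper-summable.

No. Not Gosper-summable.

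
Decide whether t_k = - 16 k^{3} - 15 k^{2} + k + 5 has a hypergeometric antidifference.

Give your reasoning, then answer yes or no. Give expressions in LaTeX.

Yes. s_k = k \left(- 4 k^{3} + 3 k^{2} + 4 k + 2\right).

t_(k+1)/t_k = (16*k**3 + 63*k**2 + 77*k + 25)/(16*k**3 + 15*k**2 - k - 5).
Take A(k)=1, B(k)=1, C(k)=k**3 + 15*k**2/16 - k/16 - 5/16.
Key eq: (1)·f(k+1) = (1)·f(k) + (k**3 + 15*k**2/16 - k/16 - 5/16).
Bound: deg f ≤ 4.
Match coefficients ⇒ f(k) = k*(4*k**3 - 3*k**2 - 4*k - 2)/16.
Then R = B(k−1)f/C = k*(4*k**3 - 3*k**2 - 4*k - 2)/(16*k**3 + 15*k**2 - k - 5), so s_k = R(k)·t_k = k*(-4*k**3 + 3*k**2 + 4*k + 2).
Δs = -16*k**3 - 15*k**2 + k + 5, as required.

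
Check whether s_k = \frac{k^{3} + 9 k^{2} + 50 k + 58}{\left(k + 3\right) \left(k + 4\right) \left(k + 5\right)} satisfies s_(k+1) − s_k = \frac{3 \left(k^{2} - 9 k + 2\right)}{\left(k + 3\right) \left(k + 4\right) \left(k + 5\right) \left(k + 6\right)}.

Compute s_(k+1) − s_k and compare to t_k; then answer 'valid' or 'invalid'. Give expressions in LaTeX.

s_(k+1) = (50*k + (k + 1)**3 + 9*(k + 1)**2 + 108)/((k + 4)*(k + 5)*(k + 6))
s_(k+1) − s_k = 3*(k**2 - 9*k + 2)/(k**4 + 18*k**3 + 119*k**2 + 342*k + 360)
(s_(k+1) − s_k) − t_k = 0

valid; difference matches t_k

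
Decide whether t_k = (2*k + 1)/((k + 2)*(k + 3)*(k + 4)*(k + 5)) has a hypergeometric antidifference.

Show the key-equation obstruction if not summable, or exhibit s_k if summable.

r(k) = (k + 2)*(2*k + 3)/((k + 6)*(2*k + 1)) after simplifying.
Normal form (A,B,C) = (k + 2, k + 6, k + 1/2).
Solve (k + 2)·f(k+1) − (k + 5)·f(k) = k + 1/2.
From deg A=1, deg B=1, deg C=1: d=3.
Solve for f: f(k) = k*(k**2 + 9*k + 2)/48 (degree 3 ≤ 3).
Get s_k = R·t_k = k*(k**2 + 9*k + 2)/(24*(k + 2)*(k + 3)*(k + 4)) with R(k) = B(k−1)f(k)/C(k) = k*(k + 5)*(k**2 + 9*k + 2)/(24*(2*k + 1)).
s_(k+1) − s_k = (2*k + 1)/(k**4 + 14*k**3 + 71*k**2 + 154*k + 120) = t_k.

Yes. s_k = k*(k**2 + 9*k + 2)/(24*(k + 2)*(k + 3)*(k + 4)).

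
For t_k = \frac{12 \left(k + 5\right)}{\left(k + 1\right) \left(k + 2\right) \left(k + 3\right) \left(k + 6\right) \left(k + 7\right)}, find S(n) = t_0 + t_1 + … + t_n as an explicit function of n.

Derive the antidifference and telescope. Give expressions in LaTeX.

Compute t_(k+1)/t_k: get (k + 1)*(k + 6)**2/((k + 4)*(k + 5)*(k + 8)).
A = k + 1, B = k + 8, C = k**3 + 14*k**2 + 65*k + 100.
Solve (k + 1)·f(k+1) − (k + 7)·f(k) = k**3 + 14*k**2 + 65*k + 100.
From deg A=1, deg B=1, deg C=3: d=6.
A polynomial solution: f(k) = k*(k + 3)*(k + 4)**2*(k + 5)**2/36.
Then R = B(k−1)f/C = k*(k + 3)*(k + 4)*(k + 7)/36, so s_k = R(k)·t_k = k*(k**2 + 9*k + 20)/(3*(k**3 + 9*k**2 + 20*k + 12)).
Δs = 12*(k + 5)/(k**5 + 19*k**4 + 131*k**3 + 401*k**2 + 540*k + 252), as required.
Σ_(k=0)^n t_k = s_(n+1) − s_(0) = ((n**3 + 12*n**2 + 41*n + 30)/(3*(n**3 + 12*n**2 + 41*n + 42))) − (0), i.e. (n**3 + 12*n**2 + 41*n + 30)/(3*(n**3 + 12*n**2 + 41*n + 42)).

S(n) = \frac{n^{3} + 12 n^{2} + 41 n + 30}{3 \left(n^{3} + 12 n^{2} + 41 n + 42\right)}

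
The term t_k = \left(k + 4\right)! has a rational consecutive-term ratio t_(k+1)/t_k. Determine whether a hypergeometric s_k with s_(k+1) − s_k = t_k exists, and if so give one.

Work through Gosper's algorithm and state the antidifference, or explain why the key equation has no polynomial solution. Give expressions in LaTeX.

r(k) = k + 5 after simplifying.
A = k + 5, B = 1, C = 1.
Need (k + 5)·f(k+1) − (1)·f(k) = 1.
deg f ≤ -1 (via 1,0,0).
deg f ≤ -1 is impossible — no certificate.

no hypergeometric antidifference exists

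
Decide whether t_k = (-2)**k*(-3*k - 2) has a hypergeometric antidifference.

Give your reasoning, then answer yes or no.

t_(k+1)/t_k = 2*(-3*k - 5)/(3*k + 2).
A = -2, B = 1, C = k + 2/3.
Solve (-2)·f(k+1) − (1)·f(k) = k + 2/3.
From deg A=0, deg B=0, deg C=1: d=1.
Match coefficients ⇒ f(k) = -k/3.
Get s_k = R·t_k = (-2)**k*k with R(k) = B(k−1)f(k)/C(k) = -k/(3*k + 2).
Δs = (-2)**k*(-3*k - 2), as required.

Yes. s_k = (-2)**k*k.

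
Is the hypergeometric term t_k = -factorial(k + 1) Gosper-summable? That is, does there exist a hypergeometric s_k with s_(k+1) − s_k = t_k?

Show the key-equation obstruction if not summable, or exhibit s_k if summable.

t_(k+1)/t_k = k + 2.
Factor: A=k + 2; B=1; C=1.
Solve (k + 2)·f(k+1) − (1)·f(k) = 1.
From deg A=1, deg B=0, deg C=0: d=-1.
Bound -1 < 0, so the key equation has no polynomial solution.

No; the degree bound rules out any f.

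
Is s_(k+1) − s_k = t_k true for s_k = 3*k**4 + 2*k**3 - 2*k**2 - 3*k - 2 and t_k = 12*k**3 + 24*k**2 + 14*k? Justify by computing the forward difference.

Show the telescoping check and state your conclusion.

Valid: the claim telescopes to t_k.

s_(k+1) = 3*k**4 + 14*k**3 + 22*k**2 + 11*k - 2
s_(k+1) − s_k = 2*k*(6*k**2 + 12*k + 7)
(s_(k+1) − s_k) − t_k = 0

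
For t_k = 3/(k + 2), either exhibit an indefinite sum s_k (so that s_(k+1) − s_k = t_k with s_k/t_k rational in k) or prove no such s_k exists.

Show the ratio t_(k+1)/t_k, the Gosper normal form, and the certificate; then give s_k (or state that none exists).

r(k) = (k + 2)/(k + 3) after simplifying.
So A=k + 2 and B=k + 3, with C=1.
f must satisfy (k + 2)·f(k+1) − (k + 2)·f(k) = 1.
From deg A=1, deg B=1, deg C=0: d=0.
Put f(k) = c0: A·f(k+1) − B(k−1)·f(k) − C = -1; need -1 = 0 — inconsistent ⇒ no f, not summable.

none — t_k is not Gosper-summable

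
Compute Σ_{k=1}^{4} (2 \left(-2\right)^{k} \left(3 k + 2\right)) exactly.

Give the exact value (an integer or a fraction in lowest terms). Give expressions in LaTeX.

t_(k+1)/t_k = 2*(-3*k - 5)/(3*k + 2).
Factor: A=-2; B=1; C=k + 2/3.
Key eq: (-2)·f(k+1) = (1)·f(k) + (k + 2/3).
From deg A=0, deg B=0, deg C=1: d=1.
Coefficient equations give f(k) = -k/3.
Then R = B(k−1)f/C = -k/(3*k + 2), so s_k = R(k)·t_k = (-2)**(k + 1)*k.
Verify: 2*(-2)**k*(3*k + 2) matches t_k.
Telescoping: Σ = s_(5) − s_(1) = 320 − (4) = 316.

Σ = 316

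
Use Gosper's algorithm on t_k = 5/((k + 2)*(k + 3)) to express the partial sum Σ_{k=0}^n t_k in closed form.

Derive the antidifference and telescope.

The ratio is (k + 2)/(k + 4).
A = k + 2, B = k + 4, C = 1.
Need (k + 2)·f(k+1) − (k + 3)·f(k) = 1.
deg f ≤ 1 (via 1,1,0).
A polynomial solution: f(k) = k/2.
So s_k = (B(k−1)f/C)·t_k = (k*(k + 3)/2)·t_k = 5*k/(2*(k + 2)).
Δs = 5/(k**2 + 5*k + 6), as required.
Evaluate: s_(n+1) = 5*(n + 1)/(2*(n + 3)); subtract s_(0) = 0 ⇒ S(n) = 5*(n + 1)/(2*(n + 3)).

S(n) = 5*(n + 1)/(2*(n + 3))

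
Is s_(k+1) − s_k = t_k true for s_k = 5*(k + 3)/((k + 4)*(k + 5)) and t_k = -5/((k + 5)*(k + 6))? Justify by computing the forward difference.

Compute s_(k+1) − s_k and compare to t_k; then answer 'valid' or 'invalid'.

s_(k+1) = 5*(k + 4)/((k + 5)*(k + 6))
s_(k+1) − s_k = 5*(-k - 2)/(k**3 + 15*k**2 + 74*k + 120)
(s_(k+1) − s_k) − t_k = 10/(k**3 + 15*k**2 + 74*k + 120)

Invalid: residual 10/(k**3 + 15*k**2 + 74*k + 120) ≠ 0.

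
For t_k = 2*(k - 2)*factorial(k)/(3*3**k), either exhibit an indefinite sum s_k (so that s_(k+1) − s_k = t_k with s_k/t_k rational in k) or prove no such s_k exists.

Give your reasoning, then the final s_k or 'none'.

r(k) = (k**2 - 1)/(3*(k - 2)) after simplifying.
A = k/3 + 1/3, B = 1, C = k - 2.
Set up (k/3 + 1/3)·f(k+1) − (1)·f(k) − (k - 2) = 0.
deg f ≤ 0 (via 1,0,1).
Coefficient equations give f(k) = 3.
Then R = B(k−1)f/C = 3/(k - 2), so s_k = R(k)·t_k = 2*factorial(k)/3**k.
Verify: 2*(k - 2)*factorial(k)/(3*3**k) matches t_k.

s_k = 2*factorial(k)/3**k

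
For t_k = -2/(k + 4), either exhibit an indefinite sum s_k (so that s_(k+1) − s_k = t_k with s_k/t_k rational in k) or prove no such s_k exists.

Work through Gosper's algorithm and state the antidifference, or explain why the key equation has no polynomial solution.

no hypergeometric antidifference exists

t_(k+1)/t_k = (k + 4)/(k + 5).
Take A(k)=k + 4, B(k)=k + 5, C(k)=1.
Need (k + 4)·f(k+1) − (k + 4)·f(k) = 1.
Bound: deg f ≤ 0.
Generic f = c0 gives residual -1; -1 = 0 cannot hold, so t_k is not Gosper-summable.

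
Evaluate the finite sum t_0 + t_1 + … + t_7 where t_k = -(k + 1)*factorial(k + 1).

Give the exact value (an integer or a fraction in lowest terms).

Compute t_(k+1)/t_k: get (k + 2)**2/(k + 1).
A = k + 2, B = 1, C = k + 1.
f must satisfy (k + 2)·f(k+1) − (1)·f(k) = k + 1.
deg f ≤ 0 (via 1,0,1).
Solve for f: f(k) = 1 (degree 0 ≤ 0).
Then R = B(k−1)f/C = 1/(k + 1), so s_k = R(k)·t_k = -factorial(k + 1).
Verify: -(k + 1)*factorial(k + 1) matches t_k.
Telescoping: Σ = s_(8) − s_(0) = -362880 − (-1) = -362879.

Σ = -362879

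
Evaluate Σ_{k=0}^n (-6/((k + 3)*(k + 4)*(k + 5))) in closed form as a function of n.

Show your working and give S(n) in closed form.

S(n) = (-n**2 - 9*n - 8)/(4*(n**2 + 9*n + 20))

Compute t_(k+1)/t_k: get (k + 3)/(k + 6).
Normal form (A,B,C) = (k + 3, k + 6, 1).
Set up (k + 3)·f(k+1) − (k + 5)·f(k) − (1) = 0.
Bound: deg f ≤ 2.
Solve for f: f(k) = k*(k + 7)/24 (degree 2 ≤ 2).
So s_k = (B(k−1)f/C)·t_k = (k*(k + 5)*(k + 7)/24)·t_k = k*(-k - 7)/(4*(k + 3)*(k + 4)).
Verify: -6/(k**3 + 12*k**2 + 47*k + 60) matches t_k.
s_(n+1) = (-n**2 - 9*n - 8)/(4*(n**2 + 9*n + 20)) and s_(0) = 0, so S(n) = (-n**2 - 9*n - 8)/(4*(n**2 + 9*n + 20)).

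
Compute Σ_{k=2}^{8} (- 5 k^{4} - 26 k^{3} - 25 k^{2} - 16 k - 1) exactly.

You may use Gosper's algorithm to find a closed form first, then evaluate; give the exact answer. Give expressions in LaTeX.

Σ = -83167

Ratio r(k) = (5*k**4 + 46*k**3 + 133*k**2 + 164*k + 73)/(5*k**4 + 26*k**3 + 25*k**2 + 16*k + 1).
So A=1 and B=1, with C=k**4 + 26*k**3/5 + 5*k**2 + 16*k/5 + 1/5.
Set up (1)·f(k+1) − (1)·f(k) − (k**4 + 26*k**3/5 + 5*k**2 + 16*k/5 + 1/5) = 0.
Degrees (0,0,4) ⇒ d ≤ 5.
Match coefficients ⇒ f(k) = k*(k**4 + 4*k**3 - 3*k**2 + 2*k - 3)/5.
Certificate R = B(k−1)f/C = k*(k**4 + 4*k**3 - 3*k**2 + 2*k - 3)/(5*k**4 + 26*k**3 + 25*k**2 + 16*k + 1) gives s_k = k*(-k**4 - 4*k**3 + 3*k**2 - 2*k + 3).
s_(k+1) − s_k = -5*k**4 - 26*k**3 - 25*k**2 - 16*k - 1 = t_k.
Evaluate s at k=9 and k=2: -83241 and -74; difference -83167.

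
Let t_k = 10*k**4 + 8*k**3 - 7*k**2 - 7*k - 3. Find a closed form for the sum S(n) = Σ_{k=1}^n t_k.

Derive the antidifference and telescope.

Step 1: r(k) = (10*k**4 + 48*k**3 + 77*k**2 + 43*k + 1)/(10*k**4 + 8*k**3 - 7*k**2 - 7*k - 3).
Normal form (A,B,C) = (1, 1, k**4 + 4*k**3/5 - 7*k**2/10 - 7*k/10 - 3/10).
Key eq: (1)·f(k+1) = (1)·f(k) + (k**4 + 4*k**3/5 - 7*k**2/10 - 7*k/10 - 3/10).
deg f ≤ 5 (via 0,0,4).
A polynomial solution: f(k) = k*(2*k**4 - 3*k**3 - 3*k**2 + 2*k - 1)/10.
So s_k = (B(k−1)f/C)·t_k = (k*(2*k**4 - 3*k**3 - 3*k**2 + 2*k - 1)/(10*k**4 + 8*k**3 - 7*k**2 - 7*k - 3))·t_k = k*(2*k**4 - 3*k**3 - 3*k**2 + 2*k - 1).
Verify: 10*k**4 + 8*k**3 - 7*k**2 - 7*k - 3 matches t_k.
Σ_(k=1)^n t_k = s_(n+1) − s_(1) = (2*n**5 + 7*n**4 + 5*n**3 - 5*n**2 - 8*n - 3) − (-3), i.e. n*(2*n**4 + 7*n**3 + 5*n**2 - 5*n - 8).

S(n) = n*(2*n**4 + 7*n**3 + 5*n**2 - 5*n - 8)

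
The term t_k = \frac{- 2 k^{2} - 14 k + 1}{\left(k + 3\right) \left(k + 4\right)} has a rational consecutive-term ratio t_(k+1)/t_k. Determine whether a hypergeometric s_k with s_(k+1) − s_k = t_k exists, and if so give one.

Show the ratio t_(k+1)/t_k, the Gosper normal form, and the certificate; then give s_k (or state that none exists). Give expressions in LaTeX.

r(k) = (k + 3)*(14*k + 2*(k + 1)**2 + 13)/((k + 5)*(2*k**2 + 14*k - 1)) after simplifying.
So A=k + 3 and B=k + 5, with C=k**2 + 7*k - 1/2.
Solve (k + 3)·f(k+1) − (k + 4)·f(k) = k**2 + 7*k - 1/2.
Bound: deg f ≤ 2.
Match coefficients ⇒ f(k) = k*(6*k - 7)/6.
R(k) = B(k−1)·f(k)/C(k) = k*(k + 4)*(6*k - 7)/(3*(2*k**2 + 14*k - 1)); s_k = R·t_k = k*(7 - 6*k)/(3*(k + 3)).
Δs = (-2*k**2 - 14*k + 1)/(k**2 + 7*k + 12), as required.

s_k = \frac{k \left(7 - 6 k\right)}{3 \left(k + 3\right)}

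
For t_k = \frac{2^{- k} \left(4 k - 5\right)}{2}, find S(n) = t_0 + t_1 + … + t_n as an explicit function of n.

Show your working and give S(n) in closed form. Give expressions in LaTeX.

Ratio r(k) = (4*k - 1)/(2*(4*k - 5)).
Take A(k)=1/2, B(k)=1, C(k)=k - 5/4.
Need (1/2)·f(k+1) − (1)·f(k) = k - 5/4.
d = 1 from the (0,0,1) case.
A polynomial solution: f(k) = -(4*k - 1)/2.
R(k) = B(k−1)·f(k)/C(k) = -2*(4*k - 1)/(4*k - 5); s_k = R·t_k = (1 - 4*k)/2**k.
Δs = (4*k - 5)/(2*2**k), as required.
Evaluate: s_(n+1) = 2**(-n - 1)*(-4*n - 3); subtract s_(0) = 1 ⇒ S(n) = 2**(-n - 1)*(-2**(n + 1) - 4*n - 3).

S(n) = 2^{- n - 1} \left(- 2^{n + 1} - 4 n - 3\right)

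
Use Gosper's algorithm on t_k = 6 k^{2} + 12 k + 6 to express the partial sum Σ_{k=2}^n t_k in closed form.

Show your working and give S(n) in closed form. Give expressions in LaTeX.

S(n) = 2 n^{3} + 9 n^{2} + 13 n - 24

r(k) = (k**2 + 4*k + 4)/(k**2 + 2*k + 1) after simplifying.
So A=1 and B=1, with C=k**2 + 2*k + 1.
Key eq: (1)·f(k+1) = (1)·f(k) + (k**2 + 2*k + 1).
deg f ≤ 3 (via 0,0,2).
Solving with deg f ≤ 3: f(k) = k*(k + 1)*(2*k + 1)/6.
R(k) = B(k−1)·f(k)/C(k) = k*(2*k + 1)/(6*(k + 1)); s_k = R·t_k = k*(2*k**2 + 3*k + 1).
Check: Δs_k = 6*k**2 + 12*k + 6. ✓
s_(n+1) = 2*n**3 + 9*n**2 + 13*n + 6 and s_(2) = 30, so S(n) = 2*n**3 + 9*n**2 + 13*n - 24.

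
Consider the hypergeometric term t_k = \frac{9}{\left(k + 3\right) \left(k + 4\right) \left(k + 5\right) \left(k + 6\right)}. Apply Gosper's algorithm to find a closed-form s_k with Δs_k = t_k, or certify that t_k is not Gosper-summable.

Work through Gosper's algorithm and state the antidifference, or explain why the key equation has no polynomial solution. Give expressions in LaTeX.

s_k = \frac{k \left(k^{2} + 12 k + 47\right)}{20 \left(k + 3\right) \left(k + 4\right) \left(k + 5\right)}

t_(k+1)/t_k = (k + 3)/(k + 7).
Gosper form: A/B · C(k+1)/C(k) with A=k + 3, B=k + 7, C=1.
Key eq: (k + 3)·f(k+1) = (k + 6)·f(k) + (1).
Degrees (1,1,0) ⇒ d ≤ 3.
Coefficient equations give f(k) = k*(k**2 + 12*k + 47)/180.
Then R = B(k−1)f/C = k*(k + 6)*(k**2 + 12*k + 47)/180, so s_k = R(k)·t_k = k*(k**2 + 12*k + 47)/(20*(k + 3)*(k + 4)*(k + 5)).
Verify: 9/(k**4 + 18*k**3 + 119*k**2 + 342*k + 360) matches t_k.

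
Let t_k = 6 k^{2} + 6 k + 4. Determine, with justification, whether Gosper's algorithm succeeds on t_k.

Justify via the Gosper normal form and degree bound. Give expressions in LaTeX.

Yes. s_k = 2 k \left(k^{2} + 1\right).

Compute t_(k+1)/t_k: get (3*k**2 + 9*k + 8)/(3*k**2 + 3*k + 2).
So A=1 and B=1, with C=k**2 + k + 2/3.
Set up (1)·f(k+1) − (1)·f(k) − (k**2 + k + 2/3) = 0.
deg f ≤ 3 (via 0,0,2).
Solving with deg f ≤ 3: f(k) = k*(k**2 + 1)/3.
So s_k = (B(k−1)f/C)·t_k = (k*(k**2 + 1)/(3*k**2 + 3*k + 2))·t_k = 2*k*(k**2 + 1).
Δs = 6*k**2 + 6*k + 4, as required.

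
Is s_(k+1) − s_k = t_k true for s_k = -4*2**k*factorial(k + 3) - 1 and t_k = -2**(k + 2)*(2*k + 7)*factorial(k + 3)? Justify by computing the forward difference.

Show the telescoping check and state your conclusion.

s_(k+1) = -4*2**(k + 1)*factorial(k + 4) - 1
s_(k+1) − s_k = -2**(k + 2)*(2*k + 7)*factorial(k + 3)
(s_(k+1) − s_k) − t_k = 0

valid (s_(k+1) − s_k reduces to t_k)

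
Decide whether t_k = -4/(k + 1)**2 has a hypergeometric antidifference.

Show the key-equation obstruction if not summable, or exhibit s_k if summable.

No — t_k has no hypergeometric antidifference.

Ratio r(k) = (k + 1)**2/(k + 2)**2.
Take A(k)=k**2 + 2*k + 1, B(k)=k**2 + 4*k + 4, C(k)=1.
Set up (k**2 + 2*k + 1)·f(k+1) − (k**2 + 2*k + 1)·f(k) − (1) = 0.
Bound: deg f ≤ 0.
Generic f = c0 gives residual -1; -1 = 0 cannot hold, so t_k is not Gosper-summable.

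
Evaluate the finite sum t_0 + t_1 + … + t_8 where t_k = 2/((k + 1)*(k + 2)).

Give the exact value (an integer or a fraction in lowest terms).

Σ = 9/5

Ratio r(k) = (k + 1)/(k + 3).
Gosper form: A/B · C(k+1)/C(k) with A=k + 1, B=k + 3, C=1.
f must satisfy (k + 1)·f(k+1) − (k + 2)·f(k) = 1.
From deg A=1, deg B=1, deg C=0: d=1.
Solving with deg f ≤ 1: f(k) = k.
Then R = B(k−1)f/C = k*(k + 2), so s_k = R(k)·t_k = 2*k/(k + 1).
Δs = 2/(k**2 + 3*k + 2), as required.
Sum = s_(9) − s_(0); s_(9) = 9/5, s_(0) = 0 ⇒ 9/5.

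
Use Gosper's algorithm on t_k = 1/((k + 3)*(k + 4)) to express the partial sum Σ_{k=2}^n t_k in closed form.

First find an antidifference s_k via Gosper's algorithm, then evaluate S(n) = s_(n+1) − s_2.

S(n) = (n - 1)/(5*(n + 4))

r(k) = (k + 3)/(k + 5) after simplifying.
A = k + 3, B = k + 5, C = 1.
Key eq: (k + 3)·f(k+1) = (k + 4)·f(k) + (1).
deg f ≤ 1 (via 1,1,0).
Solving with deg f ≤ 1: f(k) = k/3.
Get s_k = R·t_k = k/(3*(k + 3)) with R(k) = B(k−1)f(k)/C(k) = k*(k + 4)/3.
Δs = 1/(k**2 + 7*k + 12), as required.
s_(n+1) = (n + 1)/(3*(n + 4)) and s_(2) = 2/15, so S(n) = (n - 1)/(5*(n + 4)).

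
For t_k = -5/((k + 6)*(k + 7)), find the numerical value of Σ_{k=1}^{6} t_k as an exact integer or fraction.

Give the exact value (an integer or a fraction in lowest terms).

Step 1: r(k) = (k + 6)/(k + 8).
Normal form (A,B,C) = (k + 6, k + 8, 1).
Key eq: (k + 6)·f(k+1) = (k + 7)·f(k) + (1).
From deg A=1, deg B=1, deg C=0: d=1.
Coefficient equations give f(k) = k/6.
R(k) = B(k−1)·f(k)/C(k) = k*(k + 7)/6; s_k = R·t_k = -5*k/(6*k + 36).
Verify: -5/(k**2 + 13*k + 42) matches t_k.
Sum = s_(7) − s_(1); s_(7) = -35/78, s_(1) = -5/42 ⇒ -30/91.

Σ = -30/91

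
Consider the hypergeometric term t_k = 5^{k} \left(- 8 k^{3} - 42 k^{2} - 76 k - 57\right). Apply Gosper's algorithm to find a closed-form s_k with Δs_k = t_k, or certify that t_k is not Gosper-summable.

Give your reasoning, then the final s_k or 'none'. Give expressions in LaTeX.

s_k = 5^{k} \left(- 2 k^{3} - 3 k^{2} - 4 k - 3\right)

Compute t_(k+1)/t_k: get 5*(8*k**3 + 66*k**2 + 184*k + 183)/(8*k**3 + 42*k**2 + 76*k + 57).
Take A(k)=5, B(k)=1, C(k)=k**3 + 21*k**2/4 + 19*k/2 + 57/8.
f must satisfy (5)·f(k+1) − (1)·f(k) = k**3 + 21*k**2/4 + 19*k/2 + 57/8.
deg f ≤ 3 (via 0,0,3).
Coefficient equations give f(k) = (k + 1)*(2*k**2 + k + 3)/8.
Certificate R = B(k−1)f/C = (k + 1)*(2*k**2 + k + 3)/(8*k**3 + 42*k**2 + 76*k + 57) gives s_k = 5**k*(-2*k**3 - 3*k**2 - 4*k - 3).
Δs = 5**k*(-8*k**3 - 42*k**2 - 76*k - 57), as required.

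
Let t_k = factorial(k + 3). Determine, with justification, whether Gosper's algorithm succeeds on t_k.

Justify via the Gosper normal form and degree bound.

No — t_k has no hypergeometric antidifference.

Ratio r(k) = k + 4.
So A=k + 4 and B=1, with C=1.
Need (k + 4)·f(k+1) − (1)·f(k) = 1.
Degrees (1,0,0) ⇒ d ≤ -1.
d = -1 < 0 ⇒ no nonzero polynomial f; not summable.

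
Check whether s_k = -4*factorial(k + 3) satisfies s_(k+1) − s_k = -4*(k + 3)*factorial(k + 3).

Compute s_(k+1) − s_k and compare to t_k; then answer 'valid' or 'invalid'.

valid; difference matches t_k

s_(k+1) = -4*factorial(k + 4)
s_(k+1) − s_k = -4*(k + 3)*factorial(k + 3)
(s_(k+1) − s_k) − t_k = 0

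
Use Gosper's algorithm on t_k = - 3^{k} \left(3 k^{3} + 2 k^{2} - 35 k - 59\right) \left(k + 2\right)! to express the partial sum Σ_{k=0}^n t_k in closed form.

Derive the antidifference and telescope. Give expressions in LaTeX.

Compute t_(k+1)/t_k: get 3*(3*k**4 + 20*k**3 + 11*k**2 - 155*k - 267)/(3*k**3 + 2*k**2 - 35*k - 59).
Gosper form: A/B · C(k+1)/C(k) with A=3*k + 9, B=1, C=k**3 + 2*k**2/3 - 35*k/3 - 59/3.
Solve (3*k + 9)·f(k+1) − (1)·f(k) = k**3 + 2*k**2/3 - 35*k/3 - 59/3.
From deg A=1, deg B=0, deg C=3: d=2.
Solving with deg f ≤ 2: f(k) = (k**2 - 4*k - 4)/3.
Get s_k = R·t_k = 3**k*(-k**2 + 4*k + 4)*factorial(k + 2) with R(k) = B(k−1)f(k)/C(k) = (k**2 - 4*k - 4)/(3*k**3 + 2*k**2 - 35*k - 59).
s_(k+1) − s_k = -3**k*(3*k**3 + 2*k**2 - 35*k - 59)*factorial(k + 2) = t_k.
Evaluate: s_(n+1) = 3**(n + 1)*(-n**2 + 2*n + 7)*factorial(n + 3); subtract s_(0) = 8 ⇒ S(n) = -3*3**n*n**2*factorial(n + 3) + 6*3**n*n*factorial(n + 3) + 21*3**n*factorial(n + 3) - 8.

S(n) = - 3 \cdot 3^{n} n^{2} \left(n + 3\right)! + 6 \cdot 3^{n} n \left(n + 3\right)! + 21 \cdot 3^{n} \left(n + 3\right)! - 8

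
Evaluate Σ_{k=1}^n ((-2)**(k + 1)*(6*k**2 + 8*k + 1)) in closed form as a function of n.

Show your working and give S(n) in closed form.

S(n) = -8*(-2)**n*n**2 - 16*(-2)**n*n - 4*(-2)**n + 4

Compute t_(k+1)/t_k: get 2*(-6*k**2 - 20*k - 15)/(6*k**2 + 8*k + 1).
A = -2, B = 1, C = k**2 + 4*k/3 + 1/6.
Solve (-2)·f(k+1) − (1)·f(k) = k**2 + 4*k/3 + 1/6.
d = 2 from the (0,0,2) case.
Solve for f: f(k) = -(2*k**2 - 1)/6 (degree 2 ≤ 2).
Get s_k = R·t_k = (-2)**(k + 1)*(1 - 2*k**2) with R(k) = B(k−1)f(k)/C(k) = -(2*k**2 - 1)/(6*k**2 + 8*k + 1).
Check: Δs_k = (-2)**(k + 1)*(6*k**2 + 8*k + 1). ✓
s_(n+1) = (-2)**(n + 2)*(-2*n**2 - 4*n - 1) and s_(1) = -4, so S(n) = -8*(-2)**n*n**2 - 16*(-2)**n*n - 4*(-2)**n + 4.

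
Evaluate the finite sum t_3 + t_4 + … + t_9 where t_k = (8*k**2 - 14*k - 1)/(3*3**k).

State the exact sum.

r(k) = (8*k**2 + 2*k - 7)/(3*(8*k**2 - 14*k - 1)) after simplifying.
Gosper form: A/B · C(k+1)/C(k) with A=1/3, B=1, C=k**2 - 7*k/4 - 1/8.
Key eq: (1/3)·f(k+1) = (1)·f(k) + (k**2 - 7*k/4 - 1/8).
Bound: deg f ≤ 2.
A polynomial solution: f(k) = -3*k*(4*k - 3)/8.
Get s_k = R·t_k = k*(3 - 4*k)/3**k with R(k) = B(k−1)f(k)/C(k) = -3*k*(4*k - 3)/(8*k**2 - 14*k - 1).
Verify: (8*k**2 - 14*k - 1)/(3*3**k) matches t_k.
Σ_(k=3)^(9) t_k = s_(10) − s_(3) = -370/59049 − (-1) = 58679/59049.

Σ = 58679/59049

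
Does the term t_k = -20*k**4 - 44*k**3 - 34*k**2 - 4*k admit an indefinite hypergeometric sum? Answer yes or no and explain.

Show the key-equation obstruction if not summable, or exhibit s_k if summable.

t_(k+1)/t_k = (10*k**4 + 62*k**3 + 143*k**2 + 142*k + 51)/(k*(10*k**3 + 22*k**2 + 17*k + 2)).
Gosper form: A/B · C(k+1)/C(k) with A=1, B=1, C=k**4 + 11*k**3/5 + 17*k**2/10 + k/5.
Key eq: (1)·f(k+1) = (1)·f(k) + (k**4 + 11*k**3/5 + 17*k**2/10 + k/5).
Degrees (0,0,4) ⇒ d ≤ 5.
Solving with deg f ≤ 5: f(k) = k*(k - 1)*(4*k**3 + 5*k**2 + k - 3)/20.
R(k) = B(k−1)·f(k)/C(k) = (k - 1)*(4*k**3 + 5*k**2 + k - 3)/(2*(10*k**3 + 22*k**2 + 17*k + 2)); s_k = R·t_k = k*(-4*k**4 - k**3 + 4*k**2 + 4*k - 3).
Check: Δs_k = 2*k*(-10*k**3 - 22*k**2 - 17*k - 2). ✓

Yes. s_k = k*(-4*k**4 - k**3 + 4*k**2 + 4*k - 3).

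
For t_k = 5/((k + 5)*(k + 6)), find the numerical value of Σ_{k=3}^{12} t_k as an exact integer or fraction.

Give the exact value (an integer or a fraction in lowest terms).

Σ = 25/72

Compute t_(k+1)/t_k: get (k + 5)/(k + 7).
Factor: A=k + 5; B=k + 7; C=1.
Key eq: (k + 5)·f(k+1) = (k + 6)·f(k) + (1).
From deg A=1, deg B=1, deg C=0: d=1.
Match coefficients ⇒ f(k) = k/5.
Then R = B(k−1)f/C = k*(k + 6)/5, so s_k = R(k)·t_k = k/(k + 5).
Check: Δs_k = 5/(k**2 + 11*k + 30). ✓
Sum = s_(13) − s_(3); s_(13) = 13/18, s_(3) = 3/8 ⇒ 25/72.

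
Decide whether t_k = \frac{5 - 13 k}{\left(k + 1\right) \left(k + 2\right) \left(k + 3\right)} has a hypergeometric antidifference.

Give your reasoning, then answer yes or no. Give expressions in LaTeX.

Step 1: r(k) = (k + 1)*(13*k + 8)/((k + 4)*(13*k - 5)).
Normal form (A,B,C) = (k + 1, k + 4, k - 5/13).
f must satisfy (k + 1)·f(k+1) − (k + 3)·f(k) = k - 5/13.
d = 2 from the (1,1,1) case.
Coefficient equations give f(k) = k*(2*k - 7)/13.
Certificate R = B(k−1)f/C = k*(k + 3)*(2*k - 7)/(13*k - 5) gives s_k = k*(7 - 2*k)/((k + 1)*(k + 2)).
s_(k+1) − s_k = (5 - 13*k)/(k**3 + 6*k**2 + 11*k + 6) = t_k.

Yes. s_k = \frac{k \left(7 - 2 k\right)}{\left(k + 1\right) \left(k + 2\right)}.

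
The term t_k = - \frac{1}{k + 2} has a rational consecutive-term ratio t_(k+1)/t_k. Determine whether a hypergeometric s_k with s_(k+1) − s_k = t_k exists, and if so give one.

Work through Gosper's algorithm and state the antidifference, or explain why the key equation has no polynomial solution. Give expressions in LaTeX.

Ratio r(k) = (k + 2)/(k + 3).
A = k + 2, B = k + 3, C = 1.
Need (k + 2)·f(k+1) − (k + 2)·f(k) = 1.
Bound: deg f ≤ 0.
f = c0 ⇒ A·f(k+1) − B(k−1)·f(k) − C = -1. The system {-1 = 0} is inconsistent; no antidifference.

not Gosper-summable; s_k does not exist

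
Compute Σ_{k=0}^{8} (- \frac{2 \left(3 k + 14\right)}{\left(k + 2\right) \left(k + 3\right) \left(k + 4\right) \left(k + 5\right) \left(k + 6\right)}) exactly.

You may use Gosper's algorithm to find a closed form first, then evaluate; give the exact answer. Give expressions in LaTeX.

The ratio is (k + 2)*(3*k + 17)/((k + 7)*(3*k + 14)).
A = k + 2, B = k + 7, C = k + 14/3.
Key eq: (k + 2)·f(k+1) = (k + 6)·f(k) + (k + 14/3).
deg f ≤ 4 (via 1,1,1).
A polynomial solution: f(k) = k*(k + 4)*(k**2 + 10*k + 31)/90.
Then R = B(k−1)f/C = k*(k + 4)*(k + 6)*(k**2 + 10*k + 31)/(30*(3*k + 14)), so s_k = R(k)·t_k = k*(-k**2 - 10*k - 31)/(15*(k**3 + 10*k**2 + 31*k + 30)).
Δs = 2*(-3*k - 14)/(k**5 + 20*k**4 + 155*k**3 + 580*k**2 + 1044*k + 720), as required.
Evaluate s at k=9 and k=0: -101/1540 and 0; difference -101/1540.

Σ = -101/1540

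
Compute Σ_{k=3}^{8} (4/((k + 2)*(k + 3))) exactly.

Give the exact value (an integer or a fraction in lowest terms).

Ratio r(k) = (k + 2)/(k + 4).
Gosper form: A/B · C(k+1)/C(k) with A=k + 2, B=k + 4, C=1.
f must satisfy (k + 2)·f(k+1) − (k + 3)·f(k) = 1.
Degrees (1,1,0) ⇒ d ≤ 1.
Match coefficients ⇒ f(k) = k/2.
R(k) = B(k−1)·f(k)/C(k) = k*(k + 3)/2; s_k = R·t_k = 2*k/(k + 2).
Check: Δs_k = 4/(k**2 + 5*k + 6). ✓
Telescoping: Σ = s_(9) − s_(3) = 18/11 − (6/5) = 24/55.

Σ = 24/55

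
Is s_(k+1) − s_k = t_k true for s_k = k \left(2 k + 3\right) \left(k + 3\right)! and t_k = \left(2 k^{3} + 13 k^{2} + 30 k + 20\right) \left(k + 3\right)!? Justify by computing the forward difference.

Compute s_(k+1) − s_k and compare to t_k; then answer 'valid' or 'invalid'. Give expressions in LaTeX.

s_(k+1) = (k + 1)*(2*k + 5)*factorial(k + 4)
s_(k+1) − s_k = (2*k**3 + 13*k**2 + 30*k + 20)*factorial(k + 3)
(s_(k+1) − s_k) − t_k = 0

valid; difference matches t_k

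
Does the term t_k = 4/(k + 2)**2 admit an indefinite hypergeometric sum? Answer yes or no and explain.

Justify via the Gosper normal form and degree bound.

No — t_k has no hypergeometric antidifference.

r(k) = (k + 2)**2/(k + 3)**2 after simplifying.
Take A(k)=k**2 + 4*k + 4, B(k)=k**2 + 6*k + 9, C(k)=1.
f must satisfy (k**2 + 4*k + 4)·f(k+1) − (k**2 + 4*k + 4)·f(k) = 1.
d = 0 from the (2,2,0) case.
Generic f = c0 gives residual -1; -1 = 0 cannot hold, so t_k is not Gosper-summable.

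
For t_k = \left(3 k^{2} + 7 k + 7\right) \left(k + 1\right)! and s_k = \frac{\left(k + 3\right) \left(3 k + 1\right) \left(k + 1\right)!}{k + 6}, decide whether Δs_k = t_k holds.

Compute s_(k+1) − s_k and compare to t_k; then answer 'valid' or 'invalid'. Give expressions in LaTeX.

Invalid: residual - \frac{3 \left(3 k^{3} + 25 k^{2} + 46 k + 41\right) \left(k + 1\right)!}{\left(k + 6\right) \left(k + 7\right)} ≠ 0.

s_(k+1) = (k + 4)*(3*k + 4)*factorial(k + 2)/(k + 7)
s_(k+1) − s_k = (3*k**4 + 37*k**3 + 149*k**2 + 247*k + 171)*factorial(k + 1)/((k + 6)*(k + 7))
(s_(k+1) − s_k) − t_k = -3*(3*k**3 + 25*k**2 + 46*k + 41)*factorial(k + 1)/((k + 6)*(k + 7))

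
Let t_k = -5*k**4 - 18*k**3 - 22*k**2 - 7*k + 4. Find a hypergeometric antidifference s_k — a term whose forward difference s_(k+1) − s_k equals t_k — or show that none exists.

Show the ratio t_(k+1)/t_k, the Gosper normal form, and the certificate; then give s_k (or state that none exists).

t_(k+1)/t_k = (5*k**4 + 38*k**3 + 106*k**2 + 125*k + 48)/(5*k**4 + 18*k**3 + 22*k**2 + 7*k - 4).
A = 1, B = 1, C = k**4 + 18*k**3/5 + 22*k**2/5 + 7*k/5 - 4/5.
Need (1)·f(k+1) − (1)·f(k) = k**4 + 18*k**3/5 + 22*k**2/5 + 7*k/5 - 4/5.
d = 5 from the (0,0,4) case.
Match coefficients ⇒ f(k) = k*(k**4 + 2*k**3 - 3*k - 4)/5.
Then R = B(k−1)f/C = k*(k**4 + 2*k**3 - 3*k - 4)/(5*k**4 + 18*k**3 + 22*k**2 + 7*k - 4), so s_k = R(k)·t_k = k*(-k**4 - 2*k**3 + 3*k + 4).
Check: Δs_k = -5*k**4 - 18*k**3 - 22*k**2 - 7*k + 4. ✓

s_k = k*(-k**4 - 2*k**3 + 3*k + 4)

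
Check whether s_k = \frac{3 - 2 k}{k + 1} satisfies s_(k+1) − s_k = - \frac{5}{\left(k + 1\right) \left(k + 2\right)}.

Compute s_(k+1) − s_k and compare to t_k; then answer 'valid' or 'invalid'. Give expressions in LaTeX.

valid; difference matches t_k

s_(k+1) = (1 - 2*k)/(k + 2)
s_(k+1) − s_k = -5/(k**2 + 3*k + 2)
(s_(k+1) − s_k) − t_k = 0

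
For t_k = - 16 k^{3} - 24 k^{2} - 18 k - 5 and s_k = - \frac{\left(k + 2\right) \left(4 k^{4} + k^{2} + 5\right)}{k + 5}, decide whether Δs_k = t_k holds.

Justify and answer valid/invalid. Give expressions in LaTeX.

Invalid: residual \frac{3 \left(12 k^{4} + 104 k^{3} + 137 k^{2} + 95 k + 20\right)}{k^{2} + 11 k + 30} ≠ 0.

s_(k+1) = -(k + 3)*(4*(k + 1)**4 + (k + 1)**2 + 5)/(k + 6)
s_(k+1) − s_k = 2*(-8*k**5 - 82*k**4 - 225*k**3 - 256*k**2 - 155*k - 45)/(k**2 + 11*k + 30)
(s_(k+1) − s_k) − t_k = 3*(12*k**4 + 104*k**3 + 137*k**2 + 95*k + 20)/(k**2 + 11*k + 30)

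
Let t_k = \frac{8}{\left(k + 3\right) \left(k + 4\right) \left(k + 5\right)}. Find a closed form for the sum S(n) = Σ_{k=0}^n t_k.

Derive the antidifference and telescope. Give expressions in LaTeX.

S(n) = \frac{n^{2} + 9 n + 8}{3 \left(n^{2} + 9 n + 20\right)}

The ratio is (k + 3)/(k + 6).
Gosper form: A/B · C(k+1)/C(k) with A=k + 3, B=k + 6, C=1.
Solve (k + 3)·f(k+1) − (k + 5)·f(k) = 1.
Bound: deg f ≤ 2.
A polynomial solution: f(k) = k*(k + 7)/24.
Get s_k = R·t_k = k*(k + 7)/(3*(k + 3)*(k + 4)) with R(k) = B(k−1)f(k)/C(k) = k*(k + 5)*(k + 7)/24.
s_(k+1) − s_k = 8/(k**3 + 12*k**2 + 47*k + 60) = t_k.
Telescope: S(n) = s_(n+1) − s_(0) = (n**2 + 9*n + 8)/(3*(n**2 + 9*n + 20)) − (0) = (n**2 + 9*n + 8)/(3*(n**2 + 9*n + 20)).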